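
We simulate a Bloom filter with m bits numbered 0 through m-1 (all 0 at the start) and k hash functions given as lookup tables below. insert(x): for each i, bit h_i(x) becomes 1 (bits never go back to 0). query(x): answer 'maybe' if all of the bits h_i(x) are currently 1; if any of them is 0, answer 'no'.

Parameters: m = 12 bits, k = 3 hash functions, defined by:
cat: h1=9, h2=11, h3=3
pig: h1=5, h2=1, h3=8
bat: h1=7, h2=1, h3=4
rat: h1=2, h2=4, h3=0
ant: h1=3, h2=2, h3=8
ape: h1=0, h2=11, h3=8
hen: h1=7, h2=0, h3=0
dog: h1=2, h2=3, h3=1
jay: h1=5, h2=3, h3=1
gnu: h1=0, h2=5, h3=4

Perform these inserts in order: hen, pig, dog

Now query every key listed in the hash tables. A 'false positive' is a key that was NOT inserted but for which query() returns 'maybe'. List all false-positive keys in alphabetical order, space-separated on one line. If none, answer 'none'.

Start: bits=000000000000
After insert 'hen': sets bits 0 7 -> bits=100000010000
After insert 'pig': sets bits 1 5 8 -> bits=110001011000
After insert 'dog': sets bits 1 2 3 -> bits=111101011000
Not inserted: ant ape bat cat gnu jay rat — query each against bits=111101011000:
query ant: checks bit2=1, bit3=1, bit8=1 (all 1) -> maybe => FALSE POSITIVE
query ape: checks bit0=1, bit8=1, bit11=0 (has a 0) -> no => not a false positive
query bat: checks bit1=1, bit4=0, bit7=1 (has a 0) -> no => not a false positive
query cat: checks bit3=1, bit9=0, bit11=0 (has a 0) -> no => not a false positive
query gnu: checks bit0=1, bit4=0, bit5=1 (has a 0) -> no => not a false positive
query jay: checks bit1=1, bit3=1, bit5=1 (all 1) -> maybe => FALSE POSITIVE
query rat: checks bit0=1, bit2=1, bit4=0 (has a 0) -> no => not a false positive
False positives (alphabetical): ant jay

Answer: ant jay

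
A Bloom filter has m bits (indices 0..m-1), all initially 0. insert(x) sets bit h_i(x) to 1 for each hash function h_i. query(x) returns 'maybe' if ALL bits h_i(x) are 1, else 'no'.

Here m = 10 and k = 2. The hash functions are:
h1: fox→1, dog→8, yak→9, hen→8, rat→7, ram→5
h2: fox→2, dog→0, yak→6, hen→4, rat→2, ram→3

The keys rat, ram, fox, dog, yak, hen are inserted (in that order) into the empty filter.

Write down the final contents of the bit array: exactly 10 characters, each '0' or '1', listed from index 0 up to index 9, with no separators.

Answer: 1111111111

Derivation:
Start: bits=0000000000
After insert 'rat': sets bits 2 7 -> bits=0010000100
After insert 'ram': sets bits 3 5 -> bits=0011010100
After insert 'fox': sets bits 1 2 -> bits=0111010100
After insert 'dog': sets bits 0 8 -> bits=1111010110
After insert 'yak': sets bits 6 9 -> bits=1111011111
After insert 'hen': sets bits 4 8 -> bits=1111111111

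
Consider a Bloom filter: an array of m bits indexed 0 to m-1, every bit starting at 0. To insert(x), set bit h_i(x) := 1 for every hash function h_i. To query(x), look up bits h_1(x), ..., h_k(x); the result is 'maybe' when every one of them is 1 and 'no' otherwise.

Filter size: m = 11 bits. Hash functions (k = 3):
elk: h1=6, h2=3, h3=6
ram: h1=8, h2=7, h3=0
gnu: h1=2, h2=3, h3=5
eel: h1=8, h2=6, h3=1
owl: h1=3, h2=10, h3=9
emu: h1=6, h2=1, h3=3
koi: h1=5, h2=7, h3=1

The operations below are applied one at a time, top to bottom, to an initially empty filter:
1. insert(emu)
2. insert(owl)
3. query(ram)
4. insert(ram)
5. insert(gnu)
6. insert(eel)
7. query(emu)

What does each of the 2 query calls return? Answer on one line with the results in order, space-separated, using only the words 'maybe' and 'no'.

Start: bits=00000000000
Op 1: insert emu -> sets bits 1 3 6 -> bits=01010010000
Op 2: insert owl -> sets bits 3 9 10 -> bits=01010010011
Op 3: query ram -> checks bit0=0, bit7=0, bit8=0 (has a 0) -> no
Op 4: insert ram -> sets bits 0 7 8 -> bits=11010011111
Op 5: insert gnu -> sets bits 2 3 5 -> bits=11110111111
Op 6: insert eel -> sets bits 1 6 8 -> bits=11110111111
Op 7: query emu -> checks bit1=1, bit3=1, bit6=1 (all 1) -> maybe
Query results in order: no maybe

Answer: no maybe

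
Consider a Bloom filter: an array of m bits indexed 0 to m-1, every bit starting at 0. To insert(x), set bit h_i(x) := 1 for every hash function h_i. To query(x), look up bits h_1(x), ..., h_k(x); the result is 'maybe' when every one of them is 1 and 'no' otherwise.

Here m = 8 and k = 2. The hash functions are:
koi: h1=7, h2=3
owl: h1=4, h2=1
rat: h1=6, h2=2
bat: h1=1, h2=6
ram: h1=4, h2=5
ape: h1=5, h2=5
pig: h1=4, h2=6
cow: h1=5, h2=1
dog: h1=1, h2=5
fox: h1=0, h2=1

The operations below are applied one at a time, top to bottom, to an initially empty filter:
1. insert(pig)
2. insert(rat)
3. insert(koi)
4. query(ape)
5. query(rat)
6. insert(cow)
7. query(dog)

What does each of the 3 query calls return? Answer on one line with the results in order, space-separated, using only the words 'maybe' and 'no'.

Answer: no maybe maybe

Derivation:
Start: bits=00000000
Op 1: insert pig -> sets bits 4 6 -> bits=00001010
Op 2: insert rat -> sets bits 2 6 -> bits=00101010
Op 3: insert koi -> sets bits 3 7 -> bits=00111011
Op 4: query ape -> checks bit5=0 (has a 0) -> no
Op 5: query rat -> checks bit2=1, bit6=1 (all 1) -> maybe
Op 6: insert cow -> sets bits 1 5 -> bits=01111111
Op 7: query dog -> checks bit1=1, bit5=1 (all 1) -> maybe
Query results in order: no maybe maybe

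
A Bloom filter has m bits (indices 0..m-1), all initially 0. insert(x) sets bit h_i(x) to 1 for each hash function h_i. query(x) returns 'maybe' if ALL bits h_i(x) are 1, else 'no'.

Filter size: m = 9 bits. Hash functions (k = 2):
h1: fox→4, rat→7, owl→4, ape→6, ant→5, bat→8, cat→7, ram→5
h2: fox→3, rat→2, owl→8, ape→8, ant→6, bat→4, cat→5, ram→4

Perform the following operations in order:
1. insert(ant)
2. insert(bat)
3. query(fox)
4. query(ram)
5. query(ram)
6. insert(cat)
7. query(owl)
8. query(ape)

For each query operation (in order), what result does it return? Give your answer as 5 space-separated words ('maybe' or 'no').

Answer: no maybe maybe maybe maybe

Derivation:
Start: bits=000000000
Op 1: insert ant -> sets bits 5 6 -> bits=000001100
Op 2: insert bat -> sets bits 4 8 -> bits=000011101
Op 3: query fox -> checks bit3=0, bit4=1 (has a 0) -> no
Op 4: query ram -> checks bit4=1, bit5=1 (all 1) -> maybe
Op 5: query ram -> checks bit4=1, bit5=1 (all 1) -> maybe
Op 6: insert cat -> sets bits 5 7 -> bits=000011111
Op 7: query owl -> checks bit4=1, bit8=1 (all 1) -> maybe
Op 8: query ape -> checks bit6=1, bit8=1 (all 1) -> maybe
Query results in order: no maybe maybe maybe maybe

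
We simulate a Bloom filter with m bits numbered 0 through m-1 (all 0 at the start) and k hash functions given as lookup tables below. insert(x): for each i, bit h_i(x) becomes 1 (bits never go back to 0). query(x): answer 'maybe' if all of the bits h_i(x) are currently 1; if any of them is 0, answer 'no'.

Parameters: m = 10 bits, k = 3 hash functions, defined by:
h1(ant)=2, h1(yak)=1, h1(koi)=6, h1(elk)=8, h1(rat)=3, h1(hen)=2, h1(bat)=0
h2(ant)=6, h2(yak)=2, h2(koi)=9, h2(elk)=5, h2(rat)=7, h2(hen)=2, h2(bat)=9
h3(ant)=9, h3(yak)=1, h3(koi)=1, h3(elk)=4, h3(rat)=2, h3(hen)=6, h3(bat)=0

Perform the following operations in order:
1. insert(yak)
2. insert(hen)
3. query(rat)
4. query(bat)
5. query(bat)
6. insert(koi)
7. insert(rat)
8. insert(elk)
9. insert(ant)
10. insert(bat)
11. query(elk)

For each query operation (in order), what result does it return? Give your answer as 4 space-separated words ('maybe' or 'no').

Answer: no no no maybe

Derivation:
Start: bits=0000000000
Op 1: insert yak -> sets bits 1 2 -> bits=0110000000
Op 2: insert hen -> sets bits 2 6 -> bits=0110001000
Op 3: query rat -> checks bit2=1, bit3=0, bit7=0 (has a 0) -> no
Op 4: query bat -> checks bit0=0, bit9=0 (has a 0) -> no
Op 5: query bat -> checks bit0=0, bit9=0 (has a 0) -> no
Op 6: insert koi -> sets bits 1 6 9 -> bits=0110001001
Op 7: insert rat -> sets bits 2 3 7 -> bits=0111001101
Op 8: insert elk -> sets bits 4 5 8 -> bits=0111111111
Op 9: insert ant -> sets bits 2 6 9 -> bits=0111111111
Op 10: insert bat -> sets bits 0 9 -> bits=1111111111
Op 11: query elk -> checks bit4=1, bit5=1, bit8=1 (all 1) -> maybe
Query results in order: no no no maybe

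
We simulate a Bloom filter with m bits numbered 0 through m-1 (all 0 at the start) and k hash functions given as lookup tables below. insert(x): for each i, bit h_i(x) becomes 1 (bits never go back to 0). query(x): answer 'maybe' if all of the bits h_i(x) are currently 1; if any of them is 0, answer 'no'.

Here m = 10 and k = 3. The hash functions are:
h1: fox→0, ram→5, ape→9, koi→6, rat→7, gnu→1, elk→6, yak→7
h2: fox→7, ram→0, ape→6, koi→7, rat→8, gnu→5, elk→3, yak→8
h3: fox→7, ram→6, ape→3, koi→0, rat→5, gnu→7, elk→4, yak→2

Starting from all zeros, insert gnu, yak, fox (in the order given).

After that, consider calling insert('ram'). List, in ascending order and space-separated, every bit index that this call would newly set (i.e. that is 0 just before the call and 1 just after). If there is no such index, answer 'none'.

Answer: 6

Derivation:
Start: bits=0000000000
After insert 'gnu': sets bits 1 5 7 -> bits=0100010100
After insert 'yak': sets bits 2 7 8 -> bits=0110010110
After insert 'fox': sets bits 0 7 -> bits=1110010110
insert 'ram' would touch bits 0 5 6; currently bit0=1, bit5=1, bit6=0
Bits that are 0 among those (would change 0->1): 6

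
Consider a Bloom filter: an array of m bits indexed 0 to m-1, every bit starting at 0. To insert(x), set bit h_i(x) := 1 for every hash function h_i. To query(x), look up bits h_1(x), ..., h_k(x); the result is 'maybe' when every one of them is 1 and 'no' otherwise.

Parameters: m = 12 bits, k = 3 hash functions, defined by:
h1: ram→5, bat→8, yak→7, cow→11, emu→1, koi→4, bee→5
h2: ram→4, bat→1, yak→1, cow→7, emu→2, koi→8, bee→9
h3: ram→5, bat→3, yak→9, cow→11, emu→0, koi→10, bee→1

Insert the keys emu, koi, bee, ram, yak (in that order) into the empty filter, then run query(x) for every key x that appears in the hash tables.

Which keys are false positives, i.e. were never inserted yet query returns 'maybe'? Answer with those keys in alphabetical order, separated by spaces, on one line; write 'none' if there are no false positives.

Answer: none

Derivation:
Start: bits=000000000000
After insert 'emu': sets bits 0 1 2 -> bits=111000000000
After insert 'koi': sets bits 4 8 10 -> bits=111010001010
After insert 'bee': sets bits 1 5 9 -> bits=111011001110
After insert 'ram': sets bits 4 5 -> bits=111011001110
After insert 'yak': sets bits 1 7 9 -> bits=111011011110
Not inserted: bat cow — query each against bits=111011011110:
query bat: checks bit1=1, bit3=0, bit8=1 (has a 0) -> no => not a false positive
query cow: checks bit7=1, bit11=0 (has a 0) -> no => not a false positive
False positives (alphabetical): none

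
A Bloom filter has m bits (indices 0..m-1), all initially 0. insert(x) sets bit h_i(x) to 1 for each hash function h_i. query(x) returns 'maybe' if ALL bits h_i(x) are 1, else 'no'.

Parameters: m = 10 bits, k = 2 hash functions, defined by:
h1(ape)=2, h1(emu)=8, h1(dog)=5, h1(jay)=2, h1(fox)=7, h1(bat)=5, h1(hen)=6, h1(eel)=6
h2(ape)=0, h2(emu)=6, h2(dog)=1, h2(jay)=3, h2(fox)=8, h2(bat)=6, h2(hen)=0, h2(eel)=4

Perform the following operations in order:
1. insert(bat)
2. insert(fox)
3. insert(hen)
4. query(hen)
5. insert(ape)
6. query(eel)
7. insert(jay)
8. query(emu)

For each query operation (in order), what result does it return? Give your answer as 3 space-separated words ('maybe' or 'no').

Answer: maybe no maybe

Derivation:
Start: bits=0000000000
Op 1: insert bat -> sets bits 5 6 -> bits=0000011000
Op 2: insert fox -> sets bits 7 8 -> bits=0000011110
Op 3: insert hen -> sets bits 0 6 -> bits=1000011110
Op 4: query hen -> checks bit0=1, bit6=1 (all 1) -> maybe
Op 5: insert ape -> sets bits 0 2 -> bits=1010011110
Op 6: query eel -> checks bit4=0, bit6=1 (has a 0) -> no
Op 7: insert jay -> sets bits 2 3 -> bits=1011011110
Op 8: query emu -> checks bit6=1, bit8=1 (all 1) -> maybe
Query results in order: maybe no maybe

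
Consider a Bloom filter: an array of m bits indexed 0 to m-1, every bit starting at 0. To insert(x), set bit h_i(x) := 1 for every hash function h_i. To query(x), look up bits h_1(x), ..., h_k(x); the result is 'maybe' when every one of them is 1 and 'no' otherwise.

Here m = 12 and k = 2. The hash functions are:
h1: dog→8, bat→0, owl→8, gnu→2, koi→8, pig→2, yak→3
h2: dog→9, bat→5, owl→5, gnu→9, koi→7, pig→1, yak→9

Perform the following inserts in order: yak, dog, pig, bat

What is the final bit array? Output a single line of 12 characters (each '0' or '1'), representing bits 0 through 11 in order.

Answer: 111101001100

Derivation:
Start: bits=000000000000
After insert 'yak': sets bits 3 9 -> bits=000100000100
After insert 'dog': sets bits 8 9 -> bits=000100001100
After insert 'pig': sets bits 1 2 -> bits=011100001100
After insert 'bat': sets bits 0 5 -> bits=111101001100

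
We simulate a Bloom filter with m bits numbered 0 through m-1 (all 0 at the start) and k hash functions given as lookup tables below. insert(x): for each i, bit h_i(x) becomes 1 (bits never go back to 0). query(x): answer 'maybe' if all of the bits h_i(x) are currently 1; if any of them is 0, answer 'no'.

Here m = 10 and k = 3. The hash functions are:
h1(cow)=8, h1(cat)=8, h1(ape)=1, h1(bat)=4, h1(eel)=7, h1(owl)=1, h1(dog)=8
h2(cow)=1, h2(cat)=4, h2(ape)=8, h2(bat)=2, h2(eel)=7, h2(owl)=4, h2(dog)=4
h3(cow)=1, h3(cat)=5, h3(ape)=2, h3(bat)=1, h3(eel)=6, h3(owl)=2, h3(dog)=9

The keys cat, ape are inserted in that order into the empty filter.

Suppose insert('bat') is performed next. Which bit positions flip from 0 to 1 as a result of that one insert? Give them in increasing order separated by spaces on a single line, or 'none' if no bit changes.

Start: bits=0000000000
After insert 'cat': sets bits 4 5 8 -> bits=0000110010
After insert 'ape': sets bits 1 2 8 -> bits=0110110010
insert 'bat' would touch bits 1 2 4; currently bit1=1, bit2=1, bit4=1
Bits that are 0 among those (would change 0->1): none

Answer: none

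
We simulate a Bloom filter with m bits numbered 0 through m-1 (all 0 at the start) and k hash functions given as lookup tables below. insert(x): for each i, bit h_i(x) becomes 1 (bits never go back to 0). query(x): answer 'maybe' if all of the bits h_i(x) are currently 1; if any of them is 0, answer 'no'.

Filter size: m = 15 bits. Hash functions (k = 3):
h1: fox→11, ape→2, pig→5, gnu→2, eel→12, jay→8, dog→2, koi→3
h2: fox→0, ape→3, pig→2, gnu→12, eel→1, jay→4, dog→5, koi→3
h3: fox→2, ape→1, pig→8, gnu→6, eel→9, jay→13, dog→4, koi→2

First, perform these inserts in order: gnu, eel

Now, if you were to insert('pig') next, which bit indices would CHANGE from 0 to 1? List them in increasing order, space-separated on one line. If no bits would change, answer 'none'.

Answer: 5 8

Derivation:
Start: bits=000000000000000
After insert 'gnu': sets bits 2 6 12 -> bits=001000100000100
After insert 'eel': sets bits 1 9 12 -> bits=011000100100100
insert 'pig' would touch bits 2 5 8; currently bit2=1, bit5=0, bit8=0
Bits that are 0 among those (would change 0->1): 5 8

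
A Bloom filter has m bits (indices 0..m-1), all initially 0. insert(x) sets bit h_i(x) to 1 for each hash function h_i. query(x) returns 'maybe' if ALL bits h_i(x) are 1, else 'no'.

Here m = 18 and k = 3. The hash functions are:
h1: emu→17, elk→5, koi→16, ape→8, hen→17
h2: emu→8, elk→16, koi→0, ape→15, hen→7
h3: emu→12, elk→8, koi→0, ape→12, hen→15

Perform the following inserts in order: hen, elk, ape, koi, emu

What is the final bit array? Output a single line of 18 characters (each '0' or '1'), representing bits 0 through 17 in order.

Start: bits=000000000000000000
After insert 'hen': sets bits 7 15 17 -> bits=000000010000000101
After insert 'elk': sets bits 5 8 16 -> bits=000001011000000111
After insert 'ape': sets bits 8 12 15 -> bits=000001011000100111
After insert 'koi': sets bits 0 16 -> bits=100001011000100111
After insert 'emu': sets bits 8 12 17 -> bits=100001011000100111

Answer: 100001011000100111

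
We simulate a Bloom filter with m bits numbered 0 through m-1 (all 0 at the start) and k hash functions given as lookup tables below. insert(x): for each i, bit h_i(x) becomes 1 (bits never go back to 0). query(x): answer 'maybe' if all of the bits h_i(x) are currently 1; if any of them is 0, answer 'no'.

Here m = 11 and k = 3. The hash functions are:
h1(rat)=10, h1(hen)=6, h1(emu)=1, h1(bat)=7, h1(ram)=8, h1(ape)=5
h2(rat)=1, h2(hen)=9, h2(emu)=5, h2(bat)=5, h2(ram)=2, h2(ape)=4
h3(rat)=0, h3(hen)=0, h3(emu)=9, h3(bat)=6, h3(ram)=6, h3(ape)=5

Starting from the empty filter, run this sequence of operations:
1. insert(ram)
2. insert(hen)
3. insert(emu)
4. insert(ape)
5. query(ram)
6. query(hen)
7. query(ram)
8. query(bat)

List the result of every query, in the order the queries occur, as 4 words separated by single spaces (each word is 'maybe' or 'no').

Answer: maybe maybe maybe no

Derivation:
Start: bits=00000000000
Op 1: insert ram -> sets bits 2 6 8 -> bits=00100010100
Op 2: insert hen -> sets bits 0 6 9 -> bits=10100010110
Op 3: insert emu -> sets bits 1 5 9 -> bits=11100110110
Op 4: insert ape -> sets bits 4 5 -> bits=11101110110
Op 5: query ram -> checks bit2=1, bit6=1, bit8=1 (all 1) -> maybe
Op 6: query hen -> checks bit0=1, bit6=1, bit9=1 (all 1) -> maybe
Op 7: query ram -> checks bit2=1, bit6=1, bit8=1 (all 1) -> maybe
Op 8: query bat -> checks bit5=1, bit6=1, bit7=0 (has a 0) -> no
Query results in order: maybe maybe maybe no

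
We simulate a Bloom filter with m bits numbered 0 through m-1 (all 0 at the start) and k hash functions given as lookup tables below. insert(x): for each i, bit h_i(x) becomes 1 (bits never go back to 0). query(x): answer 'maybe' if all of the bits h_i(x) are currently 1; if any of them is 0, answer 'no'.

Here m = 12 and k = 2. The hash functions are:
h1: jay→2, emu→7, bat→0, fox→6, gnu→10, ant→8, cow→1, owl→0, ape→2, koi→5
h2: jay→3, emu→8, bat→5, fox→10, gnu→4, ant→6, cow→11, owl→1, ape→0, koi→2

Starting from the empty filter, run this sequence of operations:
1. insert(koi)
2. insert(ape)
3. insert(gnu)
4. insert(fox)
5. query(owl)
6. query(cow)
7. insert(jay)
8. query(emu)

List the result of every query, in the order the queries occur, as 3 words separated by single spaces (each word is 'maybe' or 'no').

Answer: no no no

Derivation:
Start: bits=000000000000
Op 1: insert koi -> sets bits 2 5 -> bits=001001000000
Op 2: insert ape -> sets bits 0 2 -> bits=101001000000
Op 3: insert gnu -> sets bits 4 10 -> bits=101011000010
Op 4: insert fox -> sets bits 6 10 -> bits=101011100010
Op 5: query owl -> checks bit0=1, bit1=0 (has a 0) -> no
Op 6: query cow -> checks bit1=0, bit11=0 (has a 0) -> no
Op 7: insert jay -> sets bits 2 3 -> bits=101111100010
Op 8: query emu -> checks bit7=0, bit8=0 (has a 0) -> no
Query results in order: no no no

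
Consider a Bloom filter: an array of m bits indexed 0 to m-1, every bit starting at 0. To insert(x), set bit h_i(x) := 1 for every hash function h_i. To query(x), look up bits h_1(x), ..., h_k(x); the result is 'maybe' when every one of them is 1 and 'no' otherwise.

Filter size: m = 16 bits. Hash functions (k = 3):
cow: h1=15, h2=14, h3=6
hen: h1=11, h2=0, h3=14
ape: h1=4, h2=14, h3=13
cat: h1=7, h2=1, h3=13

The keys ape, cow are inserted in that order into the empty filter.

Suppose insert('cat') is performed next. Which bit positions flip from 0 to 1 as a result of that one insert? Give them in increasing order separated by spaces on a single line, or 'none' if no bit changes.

Answer: 1 7

Derivation:
Start: bits=0000000000000000
After insert 'ape': sets bits 4 13 14 -> bits=0000100000000110
After insert 'cow': sets bits 6 14 15 -> bits=0000101000000111
insert 'cat' would touch bits 1 7 13; currently bit1=0, bit7=0, bit13=1
Bits that are 0 among those (would change 0->1): 1 7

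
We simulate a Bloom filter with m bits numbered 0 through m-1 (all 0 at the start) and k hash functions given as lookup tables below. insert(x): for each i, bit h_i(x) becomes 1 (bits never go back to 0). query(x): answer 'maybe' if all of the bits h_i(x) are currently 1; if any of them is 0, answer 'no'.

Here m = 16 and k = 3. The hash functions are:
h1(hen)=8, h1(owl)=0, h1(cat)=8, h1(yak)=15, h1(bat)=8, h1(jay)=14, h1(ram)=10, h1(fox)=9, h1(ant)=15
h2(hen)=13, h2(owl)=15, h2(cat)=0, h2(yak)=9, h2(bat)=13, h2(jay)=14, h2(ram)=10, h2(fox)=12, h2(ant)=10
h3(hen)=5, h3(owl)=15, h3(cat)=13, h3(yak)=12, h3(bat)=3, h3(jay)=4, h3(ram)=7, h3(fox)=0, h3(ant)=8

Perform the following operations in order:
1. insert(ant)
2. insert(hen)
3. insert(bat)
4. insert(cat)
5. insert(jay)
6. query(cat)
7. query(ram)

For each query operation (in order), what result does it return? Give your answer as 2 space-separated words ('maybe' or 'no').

Answer: maybe no

Derivation:
Start: bits=0000000000000000
Op 1: insert ant -> sets bits 8 10 15 -> bits=0000000010100001
Op 2: insert hen -> sets bits 5 8 13 -> bits=0000010010100101
Op 3: insert bat -> sets bits 3 8 13 -> bits=0001010010100101
Op 4: insert cat -> sets bits 0 8 13 -> bits=1001010010100101
Op 5: insert jay -> sets bits 4 14 -> bits=1001110010100111
Op 6: query cat -> checks bit0=1, bit8=1, bit13=1 (all 1) -> maybe
Op 7: query ram -> checks bit7=0, bit10=1 (has a 0) -> no
Query results in order: maybe no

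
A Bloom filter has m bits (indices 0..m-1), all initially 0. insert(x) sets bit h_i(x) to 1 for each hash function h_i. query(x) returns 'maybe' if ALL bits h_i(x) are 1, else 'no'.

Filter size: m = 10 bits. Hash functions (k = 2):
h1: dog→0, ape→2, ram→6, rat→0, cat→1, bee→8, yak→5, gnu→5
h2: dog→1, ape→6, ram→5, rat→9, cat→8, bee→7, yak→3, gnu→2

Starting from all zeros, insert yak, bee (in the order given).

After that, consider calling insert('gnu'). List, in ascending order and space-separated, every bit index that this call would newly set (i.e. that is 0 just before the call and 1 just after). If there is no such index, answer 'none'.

Start: bits=0000000000
After insert 'yak': sets bits 3 5 -> bits=0001010000
After insert 'bee': sets bits 7 8 -> bits=0001010110
insert 'gnu' would touch bits 2 5; currently bit2=0, bit5=1
Bits that are 0 among those (would change 0->1): 2

Answer: 2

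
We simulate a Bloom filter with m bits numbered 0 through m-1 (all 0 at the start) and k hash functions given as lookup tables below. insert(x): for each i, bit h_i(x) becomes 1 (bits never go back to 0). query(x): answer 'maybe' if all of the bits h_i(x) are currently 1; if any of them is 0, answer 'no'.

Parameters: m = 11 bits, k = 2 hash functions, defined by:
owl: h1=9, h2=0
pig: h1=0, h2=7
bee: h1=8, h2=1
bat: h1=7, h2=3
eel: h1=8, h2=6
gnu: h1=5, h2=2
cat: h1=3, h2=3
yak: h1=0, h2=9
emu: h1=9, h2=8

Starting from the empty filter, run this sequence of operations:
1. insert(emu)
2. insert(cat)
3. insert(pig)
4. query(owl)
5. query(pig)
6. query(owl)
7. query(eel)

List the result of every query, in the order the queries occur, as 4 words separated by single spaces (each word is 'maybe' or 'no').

Answer: maybe maybe maybe no

Derivation:
Start: bits=00000000000
Op 1: insert emu -> sets bits 8 9 -> bits=00000000110
Op 2: insert cat -> sets bits 3 -> bits=00010000110
Op 3: insert pig -> sets bits 0 7 -> bits=10010001110
Op 4: query owl -> checks bit0=1, bit9=1 (all 1) -> maybe
Op 5: query pig -> checks bit0=1, bit7=1 (all 1) -> maybe
Op 6: query owl -> checks bit0=1, bit9=1 (all 1) -> maybe
Op 7: query eel -> checks bit6=0, bit8=1 (has a 0) -> no
Query results in order: maybe maybe maybe no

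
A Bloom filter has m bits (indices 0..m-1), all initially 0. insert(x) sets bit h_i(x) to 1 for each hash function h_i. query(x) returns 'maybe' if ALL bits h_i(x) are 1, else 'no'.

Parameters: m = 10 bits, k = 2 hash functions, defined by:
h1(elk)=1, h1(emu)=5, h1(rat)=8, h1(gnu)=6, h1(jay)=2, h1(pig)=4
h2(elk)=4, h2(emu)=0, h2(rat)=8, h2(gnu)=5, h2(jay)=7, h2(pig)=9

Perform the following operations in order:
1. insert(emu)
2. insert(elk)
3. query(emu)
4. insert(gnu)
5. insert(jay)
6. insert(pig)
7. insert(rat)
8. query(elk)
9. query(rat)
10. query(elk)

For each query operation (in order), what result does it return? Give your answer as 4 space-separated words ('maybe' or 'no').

Start: bits=0000000000
Op 1: insert emu -> sets bits 0 5 -> bits=1000010000
Op 2: insert elk -> sets bits 1 4 -> bits=1100110000
Op 3: query emu -> checks bit0=1, bit5=1 (all 1) -> maybe
Op 4: insert gnu -> sets bits 5 6 -> bits=1100111000
Op 5: insert jay -> sets bits 2 7 -> bits=1110111100
Op 6: insert pig -> sets bits 4 9 -> bits=1110111101
Op 7: insert rat -> sets bits 8 -> bits=1110111111
Op 8: query elk -> checks bit1=1, bit4=1 (all 1) -> maybe
Op 9: query rat -> checks bit8=1 (all 1) -> maybe
Op 10: query elk -> checks bit1=1, bit4=1 (all 1) -> maybe
Query results in order: maybe maybe maybe maybe

Answer: maybe maybe maybe maybe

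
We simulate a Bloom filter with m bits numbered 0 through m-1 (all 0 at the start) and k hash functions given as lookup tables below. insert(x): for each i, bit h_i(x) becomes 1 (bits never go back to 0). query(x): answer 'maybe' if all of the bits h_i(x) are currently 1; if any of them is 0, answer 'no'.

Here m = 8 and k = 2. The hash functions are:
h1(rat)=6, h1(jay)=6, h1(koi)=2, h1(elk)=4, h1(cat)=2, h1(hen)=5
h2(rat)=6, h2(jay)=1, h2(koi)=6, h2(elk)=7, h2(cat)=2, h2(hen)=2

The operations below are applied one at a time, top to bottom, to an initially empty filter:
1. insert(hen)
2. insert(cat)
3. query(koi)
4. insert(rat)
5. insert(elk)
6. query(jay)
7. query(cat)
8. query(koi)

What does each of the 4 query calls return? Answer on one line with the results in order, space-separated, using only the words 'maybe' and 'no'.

Start: bits=00000000
Op 1: insert hen -> sets bits 2 5 -> bits=00100100
Op 2: insert cat -> sets bits 2 -> bits=00100100
Op 3: query koi -> checks bit2=1, bit6=0 (has a 0) -> no
Op 4: insert rat -> sets bits 6 -> bits=00100110
Op 5: insert elk -> sets bits 4 7 -> bits=00101111
Op 6: query jay -> checks bit1=0, bit6=1 (has a 0) -> no
Op 7: query cat -> checks bit2=1 (all 1) -> maybe
Op 8: query koi -> checks bit2=1, bit6=1 (all 1) -> maybe
Query results in order: no no maybe maybe

Answer: no no maybe maybe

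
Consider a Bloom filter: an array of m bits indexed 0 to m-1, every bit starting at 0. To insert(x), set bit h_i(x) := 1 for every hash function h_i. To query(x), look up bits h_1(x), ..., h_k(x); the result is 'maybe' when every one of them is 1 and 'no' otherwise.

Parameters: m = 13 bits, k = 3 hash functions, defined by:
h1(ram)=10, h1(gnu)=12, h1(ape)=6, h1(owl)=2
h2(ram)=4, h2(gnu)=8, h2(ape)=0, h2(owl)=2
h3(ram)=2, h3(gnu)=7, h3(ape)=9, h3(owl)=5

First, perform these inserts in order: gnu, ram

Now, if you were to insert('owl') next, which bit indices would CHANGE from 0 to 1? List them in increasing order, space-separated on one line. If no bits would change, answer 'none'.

Answer: 5

Derivation:
Start: bits=0000000000000
After insert 'gnu': sets bits 7 8 12 -> bits=0000000110001
After insert 'ram': sets bits 2 4 10 -> bits=0010100110101
insert 'owl' would touch bits 2 5; currently bit2=1, bit5=0
Bits that are 0 among those (would change 0->1): 5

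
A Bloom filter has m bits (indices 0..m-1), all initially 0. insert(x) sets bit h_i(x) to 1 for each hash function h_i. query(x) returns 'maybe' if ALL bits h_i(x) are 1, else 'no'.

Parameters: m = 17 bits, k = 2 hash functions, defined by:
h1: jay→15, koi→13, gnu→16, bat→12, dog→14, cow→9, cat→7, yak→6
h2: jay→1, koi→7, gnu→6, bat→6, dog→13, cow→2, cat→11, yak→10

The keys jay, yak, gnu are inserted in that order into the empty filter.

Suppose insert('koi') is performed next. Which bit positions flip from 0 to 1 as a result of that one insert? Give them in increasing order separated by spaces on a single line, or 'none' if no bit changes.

Answer: 7 13

Derivation:
Start: bits=00000000000000000
After insert 'jay': sets bits 1 15 -> bits=01000000000000010
After insert 'yak': sets bits 6 10 -> bits=01000010001000010
After insert 'gnu': sets bits 6 16 -> bits=01000010001000011
insert 'koi' would touch bits 7 13; currently bit7=0, bit13=0
Bits that are 0 among those (would change 0->1): 7 13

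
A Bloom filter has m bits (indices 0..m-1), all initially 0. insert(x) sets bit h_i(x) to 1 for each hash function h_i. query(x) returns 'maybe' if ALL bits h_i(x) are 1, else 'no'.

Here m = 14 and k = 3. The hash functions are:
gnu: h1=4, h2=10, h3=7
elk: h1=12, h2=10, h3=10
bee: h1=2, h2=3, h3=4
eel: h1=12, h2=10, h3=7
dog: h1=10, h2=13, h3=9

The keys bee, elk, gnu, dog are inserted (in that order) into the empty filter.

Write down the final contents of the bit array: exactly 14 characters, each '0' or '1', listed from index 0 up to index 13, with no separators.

Answer: 00111001011011

Derivation:
Start: bits=00000000000000
After insert 'bee': sets bits 2 3 4 -> bits=00111000000000
After insert 'elk': sets bits 10 12 -> bits=00111000001010
After insert 'gnu': sets bits 4 7 10 -> bits=00111001001010
After insert 'dog': sets bits 9 10 13 -> bits=00111001011011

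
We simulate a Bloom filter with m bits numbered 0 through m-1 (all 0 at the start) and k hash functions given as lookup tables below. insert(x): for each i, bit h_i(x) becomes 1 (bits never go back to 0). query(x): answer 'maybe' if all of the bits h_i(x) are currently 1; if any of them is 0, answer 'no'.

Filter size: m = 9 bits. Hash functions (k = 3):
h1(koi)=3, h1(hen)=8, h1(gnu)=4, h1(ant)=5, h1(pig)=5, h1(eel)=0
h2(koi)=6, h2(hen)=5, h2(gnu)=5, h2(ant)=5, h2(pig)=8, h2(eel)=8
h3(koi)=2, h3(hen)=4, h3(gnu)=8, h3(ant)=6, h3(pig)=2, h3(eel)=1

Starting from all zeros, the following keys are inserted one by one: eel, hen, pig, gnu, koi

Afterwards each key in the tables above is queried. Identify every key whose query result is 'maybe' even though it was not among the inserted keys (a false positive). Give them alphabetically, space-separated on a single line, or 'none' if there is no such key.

Start: bits=000000000
After insert 'eel': sets bits 0 1 8 -> bits=110000001
After insert 'hen': sets bits 4 5 8 -> bits=110011001
After insert 'pig': sets bits 2 5 8 -> bits=111011001
After insert 'gnu': sets bits 4 5 8 -> bits=111011001
After insert 'koi': sets bits 2 3 6 -> bits=111111101
Not inserted: ant — query each against bits=111111101:
query ant: checks bit5=1, bit6=1 (all 1) -> maybe => FALSE POSITIVE
False positives (alphabetical): ant

Answer: ant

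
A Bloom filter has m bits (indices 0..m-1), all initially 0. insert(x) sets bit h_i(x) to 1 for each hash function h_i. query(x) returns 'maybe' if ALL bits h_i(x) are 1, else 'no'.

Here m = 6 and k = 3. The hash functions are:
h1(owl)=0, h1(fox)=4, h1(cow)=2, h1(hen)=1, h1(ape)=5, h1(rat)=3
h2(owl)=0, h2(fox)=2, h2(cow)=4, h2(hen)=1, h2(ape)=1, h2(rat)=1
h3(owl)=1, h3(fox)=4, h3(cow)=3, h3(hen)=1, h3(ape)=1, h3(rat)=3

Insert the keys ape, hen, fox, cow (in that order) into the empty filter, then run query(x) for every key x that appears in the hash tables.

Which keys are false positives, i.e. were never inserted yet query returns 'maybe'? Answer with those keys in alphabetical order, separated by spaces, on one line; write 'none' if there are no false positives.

Start: bits=000000
After insert 'ape': sets bits 1 5 -> bits=010001
After insert 'hen': sets bits 1 -> bits=010001
After insert 'fox': sets bits 2 4 -> bits=011011
After insert 'cow': sets bits 2 3 4 -> bits=011111
Not inserted: owl rat — query each against bits=011111:
query owl: checks bit0=0, bit1=1 (has a 0) -> no => not a false positive
query rat: checks bit1=1, bit3=1 (all 1) -> maybe => FALSE POSITIVE
False positives (alphabetical): rat

Answer: rat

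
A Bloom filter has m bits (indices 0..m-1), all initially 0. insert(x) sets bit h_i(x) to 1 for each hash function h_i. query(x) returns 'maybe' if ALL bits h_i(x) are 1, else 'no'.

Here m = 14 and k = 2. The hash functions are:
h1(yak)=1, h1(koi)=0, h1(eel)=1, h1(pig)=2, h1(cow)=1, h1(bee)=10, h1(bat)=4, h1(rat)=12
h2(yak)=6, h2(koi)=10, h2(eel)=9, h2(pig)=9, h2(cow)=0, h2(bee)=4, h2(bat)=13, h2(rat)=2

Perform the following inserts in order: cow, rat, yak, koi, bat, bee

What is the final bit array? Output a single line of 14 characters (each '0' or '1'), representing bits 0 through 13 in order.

Start: bits=00000000000000
After insert 'cow': sets bits 0 1 -> bits=11000000000000
After insert 'rat': sets bits 2 12 -> bits=11100000000010
After insert 'yak': sets bits 1 6 -> bits=11100010000010
After insert 'koi': sets bits 0 10 -> bits=11100010001010
After insert 'bat': sets bits 4 13 -> bits=11101010001011
After insert 'bee': sets bits 4 10 -> bits=11101010001011

Answer: 11101010001011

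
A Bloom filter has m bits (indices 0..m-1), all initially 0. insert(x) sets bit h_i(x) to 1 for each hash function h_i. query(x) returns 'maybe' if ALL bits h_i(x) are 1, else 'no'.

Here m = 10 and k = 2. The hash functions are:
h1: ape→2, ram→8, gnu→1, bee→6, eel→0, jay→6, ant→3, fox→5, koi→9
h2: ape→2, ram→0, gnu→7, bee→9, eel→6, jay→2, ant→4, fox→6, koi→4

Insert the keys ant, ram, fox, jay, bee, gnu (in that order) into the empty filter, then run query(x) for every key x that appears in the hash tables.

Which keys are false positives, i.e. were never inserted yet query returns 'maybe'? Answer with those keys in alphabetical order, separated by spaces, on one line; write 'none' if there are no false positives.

Answer: ape eel koi

Derivation:
Start: bits=0000000000
After insert 'ant': sets bits 3 4 -> bits=0001100000
After insert 'ram': sets bits 0 8 -> bits=1001100010
After insert 'fox': sets bits 5 6 -> bits=1001111010
After insert 'jay': sets bits 2 6 -> bits=1011111010
After insert 'bee': sets bits 6 9 -> bits=1011111011
After insert 'gnu': sets bits 1 7 -> bits=1111111111
Not inserted: ape eel koi — query each against bits=1111111111:
query ape: checks bit2=1 (all 1) -> maybe => FALSE POSITIVE
query eel: checks bit0=1, bit6=1 (all 1) -> maybe => FALSE POSITIVE
query koi: checks bit4=1, bit9=1 (all 1) -> maybe => FALSE POSITIVE
False positives (alphabetical): ape eel koi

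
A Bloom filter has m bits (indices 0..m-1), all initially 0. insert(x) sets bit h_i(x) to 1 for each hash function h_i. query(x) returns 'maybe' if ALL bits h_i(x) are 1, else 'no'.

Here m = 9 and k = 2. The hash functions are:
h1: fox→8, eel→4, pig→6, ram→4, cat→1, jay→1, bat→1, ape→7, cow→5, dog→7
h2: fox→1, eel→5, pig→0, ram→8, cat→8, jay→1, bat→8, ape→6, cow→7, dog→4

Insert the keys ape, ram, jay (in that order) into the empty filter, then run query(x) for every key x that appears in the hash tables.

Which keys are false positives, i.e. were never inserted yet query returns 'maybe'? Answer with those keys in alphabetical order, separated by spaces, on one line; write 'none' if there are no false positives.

Answer: bat cat dog fox

Derivation:
Start: bits=000000000
After insert 'ape': sets bits 6 7 -> bits=000000110
After insert 'ram': sets bits 4 8 -> bits=000010111
After insert 'jay': sets bits 1 -> bits=010010111
Not inserted: bat cat cow dog eel fox pig — query each against bits=010010111:
query bat: checks bit1=1, bit8=1 (all 1) -> maybe => FALSE POSITIVE
query cat: checks bit1=1, bit8=1 (all 1) -> maybe => FALSE POSITIVE
query cow: checks bit5=0, bit7=1 (has a 0) -> no => not a false positive
query dog: checks bit4=1, bit7=1 (all 1) -> maybe => FALSE POSITIVE
query eel: checks bit4=1, bit5=0 (has a 0) -> no => not a false positive
query fox: checks bit1=1, bit8=1 (all 1) -> maybe => FALSE POSITIVE
query pig: checks bit0=0, bit6=1 (has a 0) -> no => not a false positive
False positives (alphabetical): bat cat dog fox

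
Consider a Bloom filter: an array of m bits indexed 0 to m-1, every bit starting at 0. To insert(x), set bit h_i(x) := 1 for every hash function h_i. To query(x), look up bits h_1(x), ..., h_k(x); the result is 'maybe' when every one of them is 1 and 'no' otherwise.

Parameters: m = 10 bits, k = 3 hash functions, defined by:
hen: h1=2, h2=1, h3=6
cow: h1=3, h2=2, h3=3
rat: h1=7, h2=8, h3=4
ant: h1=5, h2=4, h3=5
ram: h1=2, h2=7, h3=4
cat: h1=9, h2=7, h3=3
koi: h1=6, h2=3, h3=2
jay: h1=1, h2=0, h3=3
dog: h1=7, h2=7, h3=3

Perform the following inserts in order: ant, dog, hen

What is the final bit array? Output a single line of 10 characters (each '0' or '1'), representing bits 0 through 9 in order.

Answer: 0111111100

Derivation:
Start: bits=0000000000
After insert 'ant': sets bits 4 5 -> bits=0000110000
After insert 'dog': sets bits 3 7 -> bits=0001110100
After insert 'hen': sets bits 1 2 6 -> bits=0111111100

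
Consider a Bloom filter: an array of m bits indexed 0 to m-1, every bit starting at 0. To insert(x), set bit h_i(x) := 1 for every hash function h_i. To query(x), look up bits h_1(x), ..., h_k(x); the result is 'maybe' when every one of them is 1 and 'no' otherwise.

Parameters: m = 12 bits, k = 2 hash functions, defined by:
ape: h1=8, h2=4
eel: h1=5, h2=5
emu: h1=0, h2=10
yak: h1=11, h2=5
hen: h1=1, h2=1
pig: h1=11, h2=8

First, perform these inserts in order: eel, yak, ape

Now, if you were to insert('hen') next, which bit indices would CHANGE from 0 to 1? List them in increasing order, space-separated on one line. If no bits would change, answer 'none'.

Start: bits=000000000000
After insert 'eel': sets bits 5 -> bits=000001000000
After insert 'yak': sets bits 5 11 -> bits=000001000001
After insert 'ape': sets bits 4 8 -> bits=000011001001
insert 'hen' would touch bits 1; currently bit1=0
Bits that are 0 among those (would change 0->1): 1

Answer: 1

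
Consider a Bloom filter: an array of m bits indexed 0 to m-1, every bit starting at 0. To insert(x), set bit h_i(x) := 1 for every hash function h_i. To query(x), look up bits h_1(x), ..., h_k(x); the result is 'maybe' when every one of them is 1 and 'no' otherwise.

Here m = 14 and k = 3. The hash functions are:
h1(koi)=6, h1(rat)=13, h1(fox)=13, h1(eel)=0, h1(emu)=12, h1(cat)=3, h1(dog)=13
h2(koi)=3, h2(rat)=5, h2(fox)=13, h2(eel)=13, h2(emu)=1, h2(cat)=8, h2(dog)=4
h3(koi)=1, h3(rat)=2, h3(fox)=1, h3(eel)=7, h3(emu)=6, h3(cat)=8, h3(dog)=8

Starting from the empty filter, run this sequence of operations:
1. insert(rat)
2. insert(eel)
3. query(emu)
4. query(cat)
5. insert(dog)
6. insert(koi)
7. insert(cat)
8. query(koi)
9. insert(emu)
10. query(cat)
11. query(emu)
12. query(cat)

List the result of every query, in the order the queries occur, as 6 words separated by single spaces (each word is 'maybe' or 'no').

Start: bits=00000000000000
Op 1: insert rat -> sets bits 2 5 13 -> bits=00100100000001
Op 2: insert eel -> sets bits 0 7 13 -> bits=10100101000001
Op 3: query emu -> checks bit1=0, bit6=0, bit12=0 (has a 0) -> no
Op 4: query cat -> checks bit3=0, bit8=0 (has a 0) -> no
Op 5: insert dog -> sets bits 4 8 13 -> bits=10101101100001
Op 6: insert koi -> sets bits 1 3 6 -> bits=11111111100001
Op 7: insert cat -> sets bits 3 8 -> bits=11111111100001
Op 8: query koi -> checks bit1=1, bit3=1, bit6=1 (all 1) -> maybe
Op 9: insert emu -> sets bits 1 6 12 -> bits=11111111100011
Op 10: query cat -> checks bit3=1, bit8=1 (all 1) -> maybe
Op 11: query emu -> checks bit1=1, bit6=1, bit12=1 (all 1) -> maybe
Op 12: query cat -> checks bit3=1, bit8=1 (all 1) -> maybe
Query results in order: no no maybe maybe maybe maybe

Answer: no no maybe maybe maybe maybe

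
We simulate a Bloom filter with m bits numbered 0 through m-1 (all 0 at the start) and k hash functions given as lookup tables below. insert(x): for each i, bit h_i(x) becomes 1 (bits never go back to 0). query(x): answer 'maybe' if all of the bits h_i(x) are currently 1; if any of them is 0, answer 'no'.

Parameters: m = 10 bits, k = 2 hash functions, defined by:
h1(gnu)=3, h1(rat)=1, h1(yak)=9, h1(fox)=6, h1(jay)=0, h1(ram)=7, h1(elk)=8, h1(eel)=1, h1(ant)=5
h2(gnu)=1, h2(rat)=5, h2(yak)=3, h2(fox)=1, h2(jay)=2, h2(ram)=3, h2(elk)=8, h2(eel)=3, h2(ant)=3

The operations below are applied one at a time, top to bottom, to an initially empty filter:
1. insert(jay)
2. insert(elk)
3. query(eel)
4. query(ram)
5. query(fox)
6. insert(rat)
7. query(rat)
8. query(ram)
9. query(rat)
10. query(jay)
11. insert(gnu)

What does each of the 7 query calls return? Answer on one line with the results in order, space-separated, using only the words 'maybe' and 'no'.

Answer: no no no maybe no maybe maybe

Derivation:
Start: bits=0000000000
Op 1: insert jay -> sets bits 0 2 -> bits=1010000000
Op 2: insert elk -> sets bits 8 -> bits=1010000010
Op 3: query eel -> checks bit1=0, bit3=0 (has a 0) -> no
Op 4: query ram -> checks bit3=0, bit7=0 (has a 0) -> no
Op 5: query fox -> checks bit1=0, bit6=0 (has a 0) -> no
Op 6: insert rat -> sets bits 1 5 -> bits=1110010010
Op 7: query rat -> checks bit1=1, bit5=1 (all 1) -> maybe
Op 8: query ram -> checks bit3=0, bit7=0 (has a 0) -> no
Op 9: query rat -> checks bit1=1, bit5=1 (all 1) -> maybe
Op 10: query jay -> checks bit0=1, bit2=1 (all 1) -> maybe
Op 11: insert gnu -> sets bits 1 3 -> bits=1111010010
Query results in order: no no no maybe no maybe maybe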